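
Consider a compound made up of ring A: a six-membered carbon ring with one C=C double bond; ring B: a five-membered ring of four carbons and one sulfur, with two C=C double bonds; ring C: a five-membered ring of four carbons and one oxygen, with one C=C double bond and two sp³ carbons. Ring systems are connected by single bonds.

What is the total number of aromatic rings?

Ring A has four sp³ carbons, so it is not fully conjugated — not aromatic (cyclohexene).
Ring B is fully conjugated (every ring atom contributes a p orbital); 2 ring double bonds (4 π electrons) plus a heteroatom lone pair (2) give 6 π electrons. Since 6 = 4n+2 (n=1), ring B is aromatic (thiophene).
Ring C has two sp³ carbons, so it is not fully conjugated — not aromatic (2,3-dihydrofuran).
Aromatic: B. Total: 1.

1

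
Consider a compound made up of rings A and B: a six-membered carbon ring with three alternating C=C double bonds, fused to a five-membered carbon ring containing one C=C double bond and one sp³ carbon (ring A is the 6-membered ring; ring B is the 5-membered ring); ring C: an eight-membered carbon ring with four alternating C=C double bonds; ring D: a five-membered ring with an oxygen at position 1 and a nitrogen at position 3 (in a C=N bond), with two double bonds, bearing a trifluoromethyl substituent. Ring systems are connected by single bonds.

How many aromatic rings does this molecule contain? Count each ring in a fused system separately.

Ring A has a continuous p-orbital overlap around the ring; 3 ring double bonds give 6 π electrons. That satisfies 4n+2 with n=1, so ring A is aromatic (benzene ring).
Ring B has one sp³ carbon, so it is not fully conjugated — not aromatic (cyclopentene ring).
Ring C has only sp² ring atoms; a planar conformation would have a fully conjugated π system of 8 electrons. But 8 = 4(2), which is 4n not 4n+2, so ring C is not aromatic (cyclooctatetraene) — cyclooctatetraene distorts into a non-planar tub to avoid antiaromaticity.
Ring D has a continuous p-orbital overlap around the ring; 2 ring double bonds (4 π electrons) plus a heteroatom lone pair (2) give 6 π electrons. 6 = 4(1)+2, so ring D is aromatic (oxazole).
Aromatic: A, D. Total: 2.

2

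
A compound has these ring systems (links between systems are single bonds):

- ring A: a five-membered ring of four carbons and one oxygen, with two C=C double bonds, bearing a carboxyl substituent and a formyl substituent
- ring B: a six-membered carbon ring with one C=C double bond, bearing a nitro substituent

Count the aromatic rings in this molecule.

Ring A has a continuous p-orbital overlap around the ring; 2 ring double bonds (4 π electrons) plus a heteroatom lone pair (2) give 6 π electrons. That satisfies 4n+2 with n=1, so ring A is aromatic (furan).
Ring B has four sp³ carbons, so it is not fully conjugated — not aromatic (cyclohexene).
Aromatic: A. Total: 1.

1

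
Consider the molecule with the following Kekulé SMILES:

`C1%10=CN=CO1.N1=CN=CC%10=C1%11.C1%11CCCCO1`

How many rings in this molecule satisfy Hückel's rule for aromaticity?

2

The SMILES encodes a five-membered ring with an oxygen at position 1 and a nitrogen at position 3 (in a C=N bond), with two double bonds; a six-membered ring with nitrogens at positions 1 and 3 and three alternating double bonds; a six-membered saturated ring of five carbons and one oxygen.
The 5-membered ring with one oxygen and one =N– is planar and fully conjugated; 2 ring double bonds (4 π electrons) plus a heteroatom lone pair (2) give 6 π electrons. That satisfies 4n+2 with n=1, so it is aromatic (oxazole).
The 6-membered ring with two nitrogens (1,3) has a continuous p-orbital overlap around the ring; 3 ring double bonds give 6 π electrons. Since 6 = 4n+2 (n=1), it is aromatic (pyrimidine).
The 6-membered ring with one oxygen has only sp³ atoms, so it is not fully conjugated — not aromatic (tetrahydropyran).
2 of the 3 rings are aromatic. Total: 2.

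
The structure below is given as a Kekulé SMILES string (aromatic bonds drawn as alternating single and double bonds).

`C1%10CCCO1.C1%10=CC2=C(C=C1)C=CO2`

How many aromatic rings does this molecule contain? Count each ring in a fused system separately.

The SMILES encodes a five-membered saturated ring of four carbons and one oxygen; a six-membered carbon ring with three alternating C=C double bonds, fused to a five-membered ring containing one oxygen and two C=C double bonds.
The 5-membered ring with one oxygen has only sp³ atoms, so it is not fully conjugated — not aromatic (tetrahydrofuran).
The fused 6/5-membered bicyclic (with one oxygen) is a single π system with 9 sp² atoms and 10 π electrons from ring double bonds plus a heteroatom lone pair. 10 = 4(2)+2, so the system is aromatic and both rings count as aromatic (benzofuran).
2 of the 3 rings are aromatic. Total: 2.

2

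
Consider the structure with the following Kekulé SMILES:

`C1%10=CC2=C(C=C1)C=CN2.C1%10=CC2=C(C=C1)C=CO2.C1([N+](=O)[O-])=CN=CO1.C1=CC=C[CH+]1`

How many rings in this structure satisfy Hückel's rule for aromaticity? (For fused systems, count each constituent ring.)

The SMILES encodes a six-membered carbon ring with three alternating C=C double bonds, fused to a five-membered ring containing one N–H nitrogen and two C=C double bonds; a six-membered carbon ring with three alternating C=C double bonds, fused to a five-membered ring containing one oxygen and two C=C double bonds; a five-membered ring with an oxygen at position 1 and a nitrogen at position 3 (in a C=N bond), with two double bonds; a five-membered all-carbon ring bearing a positive charge on one carbon, with two C=C double bonds.
The fused 6/5-membered bicyclic (with one N–H) is a single π system with 9 sp² atoms and 10 π electrons from ring double bonds plus a heteroatom lone pair. 10 = 4(2)+2, so the system is aromatic and both rings count as aromatic (indole).
The fused 6/5-membered bicyclic (with one oxygen) is a single π system with 9 sp² atoms and 10 π electrons from ring double bonds plus a heteroatom lone pair. 10 = 4(2)+2, so the system is aromatic and both rings count as aromatic (benzofuran).
The 5-membered ring with one oxygen and one =N– is planar and fully conjugated; 2 ring double bonds (4 π electrons) plus a heteroatom lone pair (2) give 6 π electrons. 6 = 4(1)+2, so it is aromatic (oxazole).
The 5-membered ring has only sp² ring atoms; a planar conformation would have a fully conjugated π system of 4 electrons. But 4 = 4(1), which is 4n not 4n+2, so it is not aromatic (cyclopentadienyl cation).
5 of the 6 rings are aromatic. Total: 5.

5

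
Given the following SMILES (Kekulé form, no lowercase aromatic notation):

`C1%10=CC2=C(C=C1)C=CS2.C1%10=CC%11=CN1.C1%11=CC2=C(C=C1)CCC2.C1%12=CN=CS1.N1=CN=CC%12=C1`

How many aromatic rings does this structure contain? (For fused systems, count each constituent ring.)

The SMILES encodes a six-membered carbon ring with three alternating C=C double bonds, fused to a five-membered ring containing one sulfur and two C=C double bonds; a five-membered ring of four carbons and one nitrogen bearing a hydrogen, with two C=C double bonds; a six-membered carbon ring with three alternating C=C double bonds, fused to a saturated five-membered carbon ring; a five-membered ring with a sulfur at position 1 and a nitrogen at position 3 (in a C=N bond), with two double bonds; a six-membered ring with nitrogens at positions 1 and 3 and three alternating double bonds.
The fused 6/5-membered bicyclic (with one sulfur) is a single π system with 9 sp² atoms and 10 π electrons from ring double bonds plus a heteroatom lone pair. 10 = 4(2)+2, so the system is aromatic and both rings count as aromatic (benzothiophene).
The 5-membered ring with one N–H is planar and fully conjugated; 2 ring double bonds (4 π electrons) plus a heteroatom lone pair (2) give 6 π electrons. Since 6 = 4n+2 (n=1), it is aromatic (pyrrole).
The 6-membered ring is planar and fully conjugated; 3 ring double bonds give 6 π electrons. Since 6 = 4n+2 (n=1), it is aromatic (benzene ring).
The 5-membered ring has three sp³ carbons, so it is not fully conjugated — not aromatic (cyclopentane ring).
The 5-membered ring with one sulfur and one =N– is fully conjugated (every ring atom contributes a p orbital); 2 ring double bonds (4 π electrons) plus a heteroatom lone pair (2) give 6 π electrons. Since 6 = 4n+2 (n=1), it is aromatic (thiazole).
The 6-membered ring with two nitrogens (1,3) has a continuous p-orbital overlap around the ring; 3 ring double bonds give 6 π electrons. 6 = 4(1)+2, so it is aromatic (pyrimidine).
6 of the 7 rings are aromatic. Total: 6.

6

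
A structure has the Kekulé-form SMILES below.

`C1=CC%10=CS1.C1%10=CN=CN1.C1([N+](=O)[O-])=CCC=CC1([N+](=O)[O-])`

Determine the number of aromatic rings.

2

The SMILES encodes a five-membered ring of four carbons and one sulfur, with two C=C double bonds; a five-membered ring with nitrogens at positions 1 and 3 (one bearing H, one in a C=N bond) and two double bonds; a six-membered carbon ring with two isolated C=C double bonds and two sp³ carbons.
The 5-membered ring with one sulfur is planar and fully conjugated; 2 ring double bonds (4 π electrons) plus a heteroatom lone pair (2) give 6 π electrons. Since 6 = 4n+2 (n=1), it is aromatic (thiophene).
The 5-membered ring with two nitrogens (one N–H, one =N–) is fully conjugated (every ring atom contributes a p orbital); 2 ring double bonds (4 π electrons) plus a heteroatom lone pair (2) give 6 π electrons. Since 6 = 4n+2 (n=1), it is aromatic (imidazole).
The 6-membered ring has two sp³ carbons, so it is not fully conjugated — not aromatic (1,4-cyclohexadiene).
2 of the 3 rings are aromatic. Total: 2.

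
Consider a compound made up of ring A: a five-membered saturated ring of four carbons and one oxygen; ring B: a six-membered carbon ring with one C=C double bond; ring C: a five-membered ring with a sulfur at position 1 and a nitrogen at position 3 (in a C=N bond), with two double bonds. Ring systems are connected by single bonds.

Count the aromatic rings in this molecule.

Ring A has only sp³ atoms, so it is not fully conjugated — not aromatic (tetrahydrofuran).
Ring B has four sp³ carbons, so it is not fully conjugated — not aromatic (cyclohexene).
Ring C has a continuous p-orbital overlap around the ring; 2 ring double bonds (4 π electrons) plus a heteroatom lone pair (2) give 6 π electrons. That satisfies 4n+2 with n=1, so ring C is aromatic (thiazole).
Aromatic: C. Total: 1.

1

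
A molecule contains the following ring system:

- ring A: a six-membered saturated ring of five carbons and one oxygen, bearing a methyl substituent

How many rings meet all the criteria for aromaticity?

0

Ring A has only sp³ atoms, so it is not fully conjugated — not aromatic (tetrahydropyran).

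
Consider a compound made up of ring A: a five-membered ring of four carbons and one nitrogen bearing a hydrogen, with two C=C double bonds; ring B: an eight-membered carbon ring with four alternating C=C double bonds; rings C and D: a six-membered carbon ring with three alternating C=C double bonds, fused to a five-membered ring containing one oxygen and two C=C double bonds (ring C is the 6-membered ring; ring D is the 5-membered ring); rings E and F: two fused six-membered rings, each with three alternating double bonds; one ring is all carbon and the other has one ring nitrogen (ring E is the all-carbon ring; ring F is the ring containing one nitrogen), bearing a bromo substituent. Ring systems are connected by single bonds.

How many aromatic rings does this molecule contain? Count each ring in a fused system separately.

Ring A is planar and fully conjugated; 2 ring double bonds (4 π electrons) plus a heteroatom lone pair (2) give 6 π electrons. 6 = 4(1)+2, so ring A is aromatic (pyrrole).
Ring B has only sp² ring atoms; a planar conformation would have a fully conjugated π system of 8 electrons. But 8 = 4(2), which is 4n not 4n+2, so ring B is not aromatic (cyclooctatetraene) — cyclooctatetraene distorts into a non-planar tub to avoid antiaromaticity.
Rings C and D form a fused bicyclic system (with one oxygen) with 9 sp² atoms and 10 π electrons from ring double bonds plus a heteroatom lone pair. 10 = 4(2)+2, so the system is aromatic and both rings count as aromatic (benzofuran).
Rings E and F form a fused bicyclic system (with one nitrogen) with 10 sp² atoms and 10 π electrons from ring double bonds. 10 = 4(2)+2, so the system is aromatic and both rings count as aromatic (quinoline).
Aromatic: A, C, D, E, F. Total: 5.

5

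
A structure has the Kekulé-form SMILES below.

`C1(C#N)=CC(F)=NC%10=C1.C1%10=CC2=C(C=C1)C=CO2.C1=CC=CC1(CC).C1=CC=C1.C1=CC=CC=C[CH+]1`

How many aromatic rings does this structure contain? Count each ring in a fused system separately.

The SMILES encodes a six-membered ring of five carbons and one nitrogen with three alternating double bonds; a six-membered carbon ring with three alternating C=C double bonds, fused to a five-membered ring containing one oxygen and two C=C double bonds; a five-membered carbon ring with two conjugated C=C double bonds and one sp³ carbon; a four-membered carbon ring with two alternating C=C double bonds; a seven-membered all-carbon ring bearing a positive charge on one carbon, with three C=C double bonds.
The 6-membered ring with one nitrogen has a continuous p-orbital overlap around the ring; 3 ring double bonds give 6 π electrons. 6 = 4(1)+2, so it is aromatic (pyridine).
The fused 6/5-membered bicyclic (with one oxygen) is a single π system with 9 sp² atoms and 10 π electrons from ring double bonds plus a heteroatom lone pair. 10 = 4(2)+2, so the system is aromatic and both rings count as aromatic (benzofuran).
The 5-membered ring has one sp³ carbon, so it is not fully conjugated — not aromatic (cyclopentadiene).
The 4-membered ring has only sp² ring atoms; a planar conformation would have a fully conjugated π system of 4 electrons. But 4 = 4(1), which is 4n not 4n+2, so it is not aromatic (cyclobutadiene) — cyclobutadiene is antiaromatic and distorts to a rectangle.
The 7-membered ring is fully conjugated (every ring atom contributes a p orbital); 3 ring double bonds (6 π electrons) plus the carbocation's empty p orbital (0, but keeps the ring conjugated) give 6 π electrons. That satisfies 4n+2 with n=1, so it is aromatic (tropylium cation).
4 of the 6 rings are aromatic. Total: 4.

4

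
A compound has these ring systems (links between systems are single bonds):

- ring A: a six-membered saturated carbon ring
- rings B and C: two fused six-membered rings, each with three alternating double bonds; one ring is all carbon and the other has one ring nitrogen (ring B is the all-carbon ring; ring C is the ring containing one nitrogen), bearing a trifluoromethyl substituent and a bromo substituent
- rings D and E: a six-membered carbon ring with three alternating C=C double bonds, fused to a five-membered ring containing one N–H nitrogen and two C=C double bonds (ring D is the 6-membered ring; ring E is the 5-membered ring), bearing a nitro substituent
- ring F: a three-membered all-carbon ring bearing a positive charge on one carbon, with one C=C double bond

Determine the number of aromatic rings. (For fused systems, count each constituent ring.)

5

Ring A has only sp³ atoms, so it is not fully conjugated — not aromatic (cyclohexane).
Rings B and C form a fused bicyclic system (with one nitrogen) with 10 sp² atoms and 10 π electrons from ring double bonds. 10 = 4(2)+2, so the system is aromatic and both rings count as aromatic (quinoline).
Rings D and E form a fused bicyclic system (with one N–H) with 9 sp² atoms and 10 π electrons from ring double bonds plus a heteroatom lone pair. 10 = 4(2)+2, so the system is aromatic and both rings count as aromatic (indole).
Ring F is fully conjugated (every ring atom contributes a p orbital); 1 ring double bond (2 π electrons) plus the carbocation's empty p orbital (0, but keeps the ring conjugated) give 2 π electrons. 2 = 4(0)+2, so ring F is aromatic (cyclopropenyl cation).
Aromatic: B, C, D, E, F. Total: 5.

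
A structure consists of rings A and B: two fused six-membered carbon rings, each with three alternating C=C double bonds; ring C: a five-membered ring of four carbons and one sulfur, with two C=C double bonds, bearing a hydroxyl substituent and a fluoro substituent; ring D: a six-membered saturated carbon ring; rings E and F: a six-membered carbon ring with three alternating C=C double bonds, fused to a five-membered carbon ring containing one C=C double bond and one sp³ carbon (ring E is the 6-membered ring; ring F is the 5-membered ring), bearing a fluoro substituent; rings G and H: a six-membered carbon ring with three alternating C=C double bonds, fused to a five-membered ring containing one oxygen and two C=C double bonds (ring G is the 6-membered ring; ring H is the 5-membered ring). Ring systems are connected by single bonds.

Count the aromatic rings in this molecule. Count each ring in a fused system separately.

6

Rings A and B form a fused bicyclic system with 10 sp² atoms and 10 π electrons from ring double bonds. 10 = 4(2)+2, so the system is aromatic and both rings count as aromatic (naphthalene).
Ring C is fully conjugated (every ring atom contributes a p orbital); 2 ring double bonds (4 π electrons) plus a heteroatom lone pair (2) give 6 π electrons. Since 6 = 4n+2 (n=1), ring C is aromatic (thiophene).
Ring D has only sp³ atoms, so it is not fully conjugated — not aromatic (cyclohexane).
Ring E is fully conjugated (every ring atom contributes a p orbital); 3 ring double bonds give 6 π electrons. That satisfies 4n+2 with n=1, so ring E is aromatic (benzene ring).
Ring F has one sp³ carbon, so it is not fully conjugated — not aromatic (cyclopentene ring).
Rings G and H form a fused bicyclic system (with one oxygen) with 9 sp² atoms and 10 π electrons from ring double bonds plus a heteroatom lone pair. 10 = 4(2)+2, so the system is aromatic and both rings count as aromatic (benzofuran).
Aromatic: A, B, C, E, G, H. Total: 6.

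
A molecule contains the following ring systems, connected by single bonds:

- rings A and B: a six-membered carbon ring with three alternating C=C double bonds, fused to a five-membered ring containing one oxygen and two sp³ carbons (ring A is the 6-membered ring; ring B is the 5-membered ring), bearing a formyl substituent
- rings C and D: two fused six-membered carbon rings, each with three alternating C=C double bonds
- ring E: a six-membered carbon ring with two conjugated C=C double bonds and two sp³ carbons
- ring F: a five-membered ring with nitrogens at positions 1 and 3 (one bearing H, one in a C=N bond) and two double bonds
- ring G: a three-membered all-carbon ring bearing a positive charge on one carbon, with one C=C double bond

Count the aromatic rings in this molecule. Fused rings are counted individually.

Ring A has a continuous p-orbital overlap around the ring; 3 ring double bonds give 6 π electrons. Since 6 = 4n+2 (n=1), ring A is aromatic (benzene ring).
Ring B has two sp³ carbons, so it is not fully conjugated — not aromatic (oxolane ring).
Rings C and D form a fused bicyclic system with 10 sp² atoms and 10 π electrons from ring double bonds. 10 = 4(2)+2, so the system is aromatic and both rings count as aromatic (naphthalene).
Ring E has two sp³ carbons, so it is not fully conjugated — not aromatic (1,3-cyclohexadiene).
Ring F has a continuous p-orbital overlap around the ring; 2 ring double bonds (4 π electrons) plus a heteroatom lone pair (2) give 6 π electrons. Since 6 = 4n+2 (n=1), ring F is aromatic (imidazole).
Ring G has a continuous p-orbital overlap around the ring; 1 ring double bond (2 π electrons) plus the carbocation's empty p orbital (0, but keeps the ring conjugated) give 2 π electrons. 2 = 4(0)+2, so ring G is aromatic (cyclopropenyl cation).
Aromatic: A, C, D, F, G. Total: 5.

5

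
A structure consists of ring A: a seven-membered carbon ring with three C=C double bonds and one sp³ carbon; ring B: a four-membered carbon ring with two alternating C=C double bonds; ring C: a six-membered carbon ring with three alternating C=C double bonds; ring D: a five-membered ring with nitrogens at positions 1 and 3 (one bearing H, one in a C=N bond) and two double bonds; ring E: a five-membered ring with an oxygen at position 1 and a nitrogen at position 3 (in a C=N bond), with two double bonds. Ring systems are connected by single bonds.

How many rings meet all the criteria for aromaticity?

Ring A has one sp³ carbon, so it is not fully conjugated — not aromatic (cycloheptatriene).
Ring B has only sp² ring atoms; a planar conformation would have a fully conjugated π system of 4 electrons. But 4 = 4(1), which is 4n not 4n+2, so ring B is not aromatic (cyclobutadiene) — cyclobutadiene is antiaromatic and distorts to a rectangle.
Ring C is fully conjugated (every ring atom contributes a p orbital); 3 ring double bonds give 6 π electrons. That satisfies 4n+2 with n=1, so ring C is aromatic (benzene).
Ring D has a continuous p-orbital overlap around the ring; 2 ring double bonds (4 π electrons) plus a heteroatom lone pair (2) give 6 π electrons. That satisfies 4n+2 with n=1, so ring D is aromatic (imidazole).
Ring E has a continuous p-orbital overlap around the ring; 2 ring double bonds (4 π electrons) plus a heteroatom lone pair (2) give 6 π electrons. 6 = 4(1)+2, so ring E is aromatic (oxazole).
Aromatic: C, D, E. Total: 3.

3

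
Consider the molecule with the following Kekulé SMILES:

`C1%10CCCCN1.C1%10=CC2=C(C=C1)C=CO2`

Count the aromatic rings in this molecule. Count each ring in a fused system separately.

2

The SMILES encodes a six-membered saturated ring of five carbons and one N–H nitrogen; a six-membered carbon ring with three alternating C=C double bonds, fused to a five-membered ring containing one oxygen and two C=C double bonds.
The 6-membered ring with one N–H has only sp³ atoms, so it is not fully conjugated — not aromatic (piperidine).
The fused 6/5-membered bicyclic (with one oxygen) is a single π system with 9 sp² atoms and 10 π electrons from ring double bonds plus a heteroatom lone pair. 10 = 4(2)+2, so the system is aromatic and both rings count as aromatic (benzofuran).
2 of the 3 rings are aromatic. Total: 2.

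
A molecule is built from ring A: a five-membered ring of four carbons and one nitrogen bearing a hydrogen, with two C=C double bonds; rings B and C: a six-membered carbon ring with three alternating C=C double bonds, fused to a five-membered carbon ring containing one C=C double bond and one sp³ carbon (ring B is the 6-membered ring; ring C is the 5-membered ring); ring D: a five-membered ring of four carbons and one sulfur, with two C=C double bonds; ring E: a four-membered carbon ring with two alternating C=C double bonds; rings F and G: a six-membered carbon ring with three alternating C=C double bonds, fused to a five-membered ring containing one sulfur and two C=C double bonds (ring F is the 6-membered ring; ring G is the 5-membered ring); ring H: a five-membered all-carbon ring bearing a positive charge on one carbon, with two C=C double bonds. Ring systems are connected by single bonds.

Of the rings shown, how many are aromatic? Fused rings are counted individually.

Ring A is planar and fully conjugated; 2 ring double bonds (4 π electrons) plus a heteroatom lone pair (2) give 6 π electrons. That satisfies 4n+2 with n=1, so ring A is aromatic (pyrrole).
Ring B is planar and fully conjugated; 3 ring double bonds give 6 π electrons. 6 = 4(1)+2, so ring B is aromatic (benzene ring).
Ring C has one sp³ carbon, so it is not fully conjugated — not aromatic (cyclopentene ring).
Ring D is planar and fully conjugated; 2 ring double bonds (4 π electrons) plus a heteroatom lone pair (2) give 6 π electrons. Since 6 = 4n+2 (n=1), ring D is aromatic (thiophene).
Ring E has only sp² ring atoms; a planar conformation would have a fully conjugated π system of 4 electrons. But 4 = 4(1), which is 4n not 4n+2, so ring E is not aromatic (cyclobutadiene) — cyclobutadiene is antiaromatic and distorts to a rectangle.
Rings F and G form a fused bicyclic system (with one sulfur) with 9 sp² atoms and 10 π electrons from ring double bonds plus a heteroatom lone pair. 10 = 4(2)+2, so the system is aromatic and both rings count as aromatic (benzothiophene).
Ring H has only sp² ring atoms; a planar conformation would have a fully conjugated π system of 4 electrons. But 4 = 4(1), which is 4n not 4n+2, so ring H is not aromatic (cyclopentadienyl cation).
Aromatic: A, B, D, F, G. Total: 5.

5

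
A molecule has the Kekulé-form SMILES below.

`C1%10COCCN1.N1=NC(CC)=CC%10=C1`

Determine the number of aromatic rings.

1

The SMILES encodes a six-membered saturated ring with an oxygen and an N–H nitrogen at positions 1 and 4; a six-membered ring with two adjacent nitrogens and three alternating double bonds.
The 6-membered ring with one oxygen and one N–H (1,4) has only sp³ atoms, so it is not fully conjugated — not aromatic (morpholine).
The 6-membered ring with two nitrogens (1,2) has a continuous p-orbital overlap around the ring; 3 ring double bonds give 6 π electrons. That satisfies 4n+2 with n=1, so it is aromatic (pyridazine).
1 of the 2 rings is aromatic. Total: 1.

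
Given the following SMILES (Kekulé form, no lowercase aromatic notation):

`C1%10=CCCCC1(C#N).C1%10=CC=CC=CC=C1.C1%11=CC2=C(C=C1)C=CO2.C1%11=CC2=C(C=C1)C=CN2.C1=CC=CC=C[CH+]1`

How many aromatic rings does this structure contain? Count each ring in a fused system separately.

5

The SMILES encodes a six-membered carbon ring with one C=C double bond; an eight-membered carbon ring with four alternating C=C double bonds; a six-membered carbon ring with three alternating C=C double bonds, fused to a five-membered ring containing one oxygen and two C=C double bonds; a six-membered carbon ring with three alternating C=C double bonds, fused to a five-membered ring containing one N–H nitrogen and two C=C double bonds; a seven-membered all-carbon ring bearing a positive charge on one carbon, with three C=C double bonds.
The 6-membered ring has four sp³ carbons, so it is not fully conjugated — not aromatic (cyclohexene).
The 8-membered ring has only sp² ring atoms; a planar conformation would have a fully conjugated π system of 8 electrons. But 8 = 4(2), which is 4n not 4n+2, so it is not aromatic (cyclooctatetraene) — cyclooctatetraene distorts into a non-planar tub to avoid antiaromaticity.
The fused 6/5-membered bicyclic (with one oxygen) is a single π system with 9 sp² atoms and 10 π electrons from ring double bonds plus a heteroatom lone pair. 10 = 4(2)+2, so the system is aromatic and both rings count as aromatic (benzofuran).
The fused 6/5-membered bicyclic (with one N–H) is a single π system with 9 sp² atoms and 10 π electrons from ring double bonds plus a heteroatom lone pair. 10 = 4(2)+2, so the system is aromatic and both rings count as aromatic (indole).
The 7-membered ring has a continuous p-orbital overlap around the ring; 3 ring double bonds (6 π electrons) plus the carbocation's empty p orbital (0, but keeps the ring conjugated) give 6 π electrons. Since 6 = 4n+2 (n=1), it is aromatic (tropylium cation).
5 of the 7 rings are aromatic. Total: 5.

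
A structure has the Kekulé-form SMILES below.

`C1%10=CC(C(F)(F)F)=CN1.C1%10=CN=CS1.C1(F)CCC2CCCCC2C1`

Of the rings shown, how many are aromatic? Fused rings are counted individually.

2

The SMILES encodes a five-membered ring of four carbons and one nitrogen bearing a hydrogen, with two C=C double bonds; a five-membered ring with a sulfur at position 1 and a nitrogen at position 3 (in a C=N bond), with two double bonds; two fused six-membered saturated carbon rings.
The 5-membered ring with one N–H has a continuous p-orbital overlap around the ring; 2 ring double bonds (4 π electrons) plus a heteroatom lone pair (2) give 6 π electrons. 6 = 4(1)+2, so it is aromatic (pyrrole).
The 5-membered ring with one sulfur and one =N– has a continuous p-orbital overlap around the ring; 2 ring double bonds (4 π electrons) plus a heteroatom lone pair (2) give 6 π electrons. Since 6 = 4n+2 (n=1), it is aromatic (thiazole).
The 6-membered ring has only sp³ atoms, so it is not fully conjugated — not aromatic (cyclohexane ring).
The second 6-membered ring has only sp³ atoms, so it is not fully conjugated — not aromatic (cyclohexane ring).
2 of the 4 rings are aromatic. Total: 2.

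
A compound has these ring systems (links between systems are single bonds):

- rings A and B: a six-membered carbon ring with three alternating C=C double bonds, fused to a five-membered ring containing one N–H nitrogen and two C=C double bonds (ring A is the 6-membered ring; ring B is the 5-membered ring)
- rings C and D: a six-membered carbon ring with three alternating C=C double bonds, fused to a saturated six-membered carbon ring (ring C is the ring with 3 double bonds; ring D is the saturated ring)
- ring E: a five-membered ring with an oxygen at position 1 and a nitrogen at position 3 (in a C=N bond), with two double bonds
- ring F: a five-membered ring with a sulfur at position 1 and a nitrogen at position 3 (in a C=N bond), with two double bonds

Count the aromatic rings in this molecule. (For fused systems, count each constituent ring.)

Rings A and B form a fused bicyclic system (with one N–H) with 9 sp² atoms and 10 π electrons from ring double bonds plus a heteroatom lone pair. 10 = 4(2)+2, so the system is aromatic and both rings count as aromatic (indole).
Ring C is fully conjugated (every ring atom contributes a p orbital); 3 ring double bonds give 6 π electrons. 6 = 4(1)+2, so ring C is aromatic (benzene ring).
Ring D has four sp³ carbons, so it is not fully conjugated — not aromatic (cyclohexane ring).
Ring E has a continuous p-orbital overlap around the ring; 2 ring double bonds (4 π electrons) plus a heteroatom lone pair (2) give 6 π electrons. 6 = 4(1)+2, so ring E is aromatic (oxazole).
Ring F is planar and fully conjugated; 2 ring double bonds (4 π electrons) plus a heteroatom lone pair (2) give 6 π electrons. Since 6 = 4n+2 (n=1), ring F is aromatic (thiazole).
Aromatic: A, B, C, E, F. Total: 5.

5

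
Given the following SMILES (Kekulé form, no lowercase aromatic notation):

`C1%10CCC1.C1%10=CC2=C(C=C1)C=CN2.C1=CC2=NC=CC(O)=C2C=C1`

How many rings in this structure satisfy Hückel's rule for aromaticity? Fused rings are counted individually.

The SMILES encodes a four-membered saturated carbon ring; a six-membered carbon ring with three alternating C=C double bonds, fused to a five-membered ring containing one N–H nitrogen and two C=C double bonds; two fused six-membered rings, each with three alternating double bonds; one ring is all carbon and the other has one ring nitrogen.
The 4-membered ring has only sp³ atoms, so it is not fully conjugated — not aromatic (cyclobutane).
The fused 6/5-membered bicyclic (with one N–H) is a single π system with 9 sp² atoms and 10 π electrons from ring double bonds plus a heteroatom lone pair. 10 = 4(2)+2, so the system is aromatic and both rings count as aromatic (indole).
The fused 6/6-membered bicyclic (with one nitrogen) is a single π system with 10 sp² atoms and 10 π electrons from ring double bonds. 10 = 4(2)+2, so the system is aromatic and both rings count as aromatic (quinoline).
4 of the 5 rings are aromatic. Total: 4.

4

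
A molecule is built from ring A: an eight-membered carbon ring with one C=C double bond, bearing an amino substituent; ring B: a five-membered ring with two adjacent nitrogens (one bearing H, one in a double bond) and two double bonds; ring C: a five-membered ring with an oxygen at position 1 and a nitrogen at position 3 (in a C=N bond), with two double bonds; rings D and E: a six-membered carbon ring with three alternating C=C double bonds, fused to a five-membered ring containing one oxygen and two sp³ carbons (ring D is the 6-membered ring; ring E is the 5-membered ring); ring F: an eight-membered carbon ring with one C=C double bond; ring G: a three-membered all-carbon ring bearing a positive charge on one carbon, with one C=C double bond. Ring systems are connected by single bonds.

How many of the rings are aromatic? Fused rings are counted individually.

4

Ring A has six sp³ carbons, so it is not fully conjugated — not aromatic (cyclooctene).
Ring B has a continuous p-orbital overlap around the ring; 2 ring double bonds (4 π electrons) plus a heteroatom lone pair (2) give 6 π electrons. 6 = 4(1)+2, so ring B is aromatic (pyrazole).
Ring C has a continuous p-orbital overlap around the ring; 2 ring double bonds (4 π electrons) plus a heteroatom lone pair (2) give 6 π electrons. Since 6 = 4n+2 (n=1), ring C is aromatic (oxazole).
Ring D has a continuous p-orbital overlap around the ring; 3 ring double bonds give 6 π electrons. 6 = 4(1)+2, so ring D is aromatic (benzene ring).
Ring E has two sp³ carbons, so it is not fully conjugated — not aromatic (oxolane ring).
Ring F has six sp³ carbons, so it is not fully conjugated — not aromatic (cyclooctene).
Ring G is planar and fully conjugated; 1 ring double bond (2 π electrons) plus the carbocation's empty p orbital (0, but keeps the ring conjugated) give 2 π electrons. Since 2 = 4n+2 (n=0), ring G is aromatic (cyclopropenyl cation).
Aromatic: B, C, D, G. Total: 4.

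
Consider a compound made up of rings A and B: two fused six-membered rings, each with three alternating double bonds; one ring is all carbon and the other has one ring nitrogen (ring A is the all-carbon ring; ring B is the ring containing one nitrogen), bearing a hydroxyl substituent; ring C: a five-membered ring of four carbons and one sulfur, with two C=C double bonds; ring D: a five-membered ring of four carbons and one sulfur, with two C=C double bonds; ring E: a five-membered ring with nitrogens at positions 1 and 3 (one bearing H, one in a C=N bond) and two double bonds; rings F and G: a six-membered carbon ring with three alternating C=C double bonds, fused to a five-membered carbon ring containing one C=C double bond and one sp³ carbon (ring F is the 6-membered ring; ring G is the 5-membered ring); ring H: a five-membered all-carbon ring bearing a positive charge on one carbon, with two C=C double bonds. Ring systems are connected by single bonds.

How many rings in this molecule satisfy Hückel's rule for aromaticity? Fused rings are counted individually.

6

Rings A and B form a fused bicyclic system (with one nitrogen) with 10 sp² atoms and 10 π electrons from ring double bonds. 10 = 4(2)+2, so the system is aromatic and both rings count as aromatic (quinoline).
Ring C has a continuous p-orbital overlap around the ring; 2 ring double bonds (4 π electrons) plus a heteroatom lone pair (2) give 6 π electrons. 6 = 4(1)+2, so ring C is aromatic (thiophene).
Ring D is fully conjugated (every ring atom contributes a p orbital); 2 ring double bonds (4 π electrons) plus a heteroatom lone pair (2) give 6 π electrons. Since 6 = 4n+2 (n=1), ring D is aromatic (thiophene).
Ring E is fully conjugated (every ring atom contributes a p orbital); 2 ring double bonds (4 π electrons) plus a heteroatom lone pair (2) give 6 π electrons. 6 = 4(1)+2, so ring E is aromatic (imidazole).
Ring F has a continuous p-orbital overlap around the ring; 3 ring double bonds give 6 π electrons. 6 = 4(1)+2, so ring F is aromatic (benzene ring).
Ring G has one sp³ carbon, so it is not fully conjugated — not aromatic (cyclopentene ring).
Ring H has only sp² ring atoms; a planar conformation would have a fully conjugated π system of 4 electrons. But 4 = 4(1), which is 4n not 4n+2, so ring H is not aromatic (cyclopentadienyl cation).
Aromatic: A, B, C, D, E, F. Total: 6.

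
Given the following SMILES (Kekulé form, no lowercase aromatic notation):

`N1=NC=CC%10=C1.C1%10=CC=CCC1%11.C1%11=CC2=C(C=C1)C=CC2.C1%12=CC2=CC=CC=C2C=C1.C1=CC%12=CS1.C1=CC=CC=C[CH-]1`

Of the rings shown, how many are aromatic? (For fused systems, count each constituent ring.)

The SMILES encodes a six-membered ring with two adjacent nitrogens and three alternating double bonds; a six-membered carbon ring with two conjugated C=C double bonds and two sp³ carbons; a six-membered carbon ring with three alternating C=C double bonds, fused to a five-membered carbon ring containing one C=C double bond and one sp³ carbon; two fused six-membered carbon rings, each with three alternating C=C double bonds; a five-membered ring of four carbons and one sulfur, with two C=C double bonds; a seven-membered all-carbon ring bearing a negative charge on one carbon, with three C=C double bonds.
The 6-membered ring with two nitrogens (1,2) is fully conjugated (every ring atom contributes a p orbital); 3 ring double bonds give 6 π electrons. 6 = 4(1)+2, so it is aromatic (pyridazine).
The 6-membered ring has two sp³ carbons, so it is not fully conjugated — not aromatic (1,3-cyclohexadiene).
The second 6-membered ring has a continuous p-orbital overlap around the ring; 3 ring double bonds give 6 π electrons. That satisfies 4n+2 with n=1, so it is aromatic (benzene ring).
The 5-membered ring has one sp³ carbon, so it is not fully conjugated — not aromatic (cyclopentene ring).
The fused 6/6-membered bicyclic is a single π system with 10 sp² atoms and 10 π electrons from ring double bonds. 10 = 4(2)+2, so the system is aromatic and both rings count as aromatic (naphthalene).
The 5-membered ring with one sulfur has a continuous p-orbital overlap around the ring; 2 ring double bonds (4 π electrons) plus a heteroatom lone pair (2) give 6 π electrons. 6 = 4(1)+2, so it is aromatic (thiophene).
The 7-membered ring has only sp² ring atoms; a planar conformation would have a fully conjugated π system of 8 electrons. But 8 = 4(2), which is 4n not 4n+2, so it is not aromatic (cycloheptatrienyl anion).
5 of the 8 rings are aromatic. Total: 5.

5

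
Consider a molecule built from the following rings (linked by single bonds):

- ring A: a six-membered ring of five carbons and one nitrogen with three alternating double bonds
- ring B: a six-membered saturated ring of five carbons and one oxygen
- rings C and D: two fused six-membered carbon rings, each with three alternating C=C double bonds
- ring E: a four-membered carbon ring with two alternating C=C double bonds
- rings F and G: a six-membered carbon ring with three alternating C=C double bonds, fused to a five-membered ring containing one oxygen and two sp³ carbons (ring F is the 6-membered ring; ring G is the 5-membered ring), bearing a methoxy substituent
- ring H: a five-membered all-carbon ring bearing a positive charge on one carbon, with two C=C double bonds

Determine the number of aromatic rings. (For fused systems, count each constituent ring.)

Ring A is fully conjugated (every ring atom contributes a p orbital); 3 ring double bonds give 6 π electrons. That satisfies 4n+2 with n=1, so ring A is aromatic (pyridine).
Ring B has only sp³ atoms, so it is not fully conjugated — not aromatic (tetrahydropyran).
Rings C and D form a fused bicyclic system with 10 sp² atoms and 10 π electrons from ring double bonds. 10 = 4(2)+2, so the system is aromatic and both rings count as aromatic (naphthalene).
Ring E has only sp² ring atoms; a planar conformation would have a fully conjugated π system of 4 electrons. But 4 = 4(1), which is 4n not 4n+2, so ring E is not aromatic (cyclobutadiene) — cyclobutadiene is antiaromatic and distorts to a rectangle.
Ring F has a continuous p-orbital overlap around the ring; 3 ring double bonds give 6 π electrons. That satisfies 4n+2 with n=1, so ring F is aromatic (benzene ring).
Ring G has two sp³ carbons, so it is not fully conjugated — not aromatic (oxolane ring).
Ring H has only sp² ring atoms; a planar conformation would have a fully conjugated π system of 4 electrons. But 4 = 4(1), which is 4n not 4n+2, so ring H is not aromatic (cyclopentadienyl cation).
Aromatic: A, C, D, F. Total: 4.

4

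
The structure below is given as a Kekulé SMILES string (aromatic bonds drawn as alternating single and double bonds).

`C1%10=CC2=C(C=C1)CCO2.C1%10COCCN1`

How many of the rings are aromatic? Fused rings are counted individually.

The SMILES encodes a six-membered carbon ring with three alternating C=C double bonds, fused to a five-membered ring containing one oxygen and two sp³ carbons; a six-membered saturated ring with an oxygen and an N–H nitrogen at positions 1 and 4.
The 6-membered ring is fully conjugated (every ring atom contributes a p orbital); 3 ring double bonds give 6 π electrons. 6 = 4(1)+2, so it is aromatic (benzene ring).
The 5-membered ring with one oxygen has two sp³ carbons, so it is not fully conjugated — not aromatic (oxolane ring).
The 6-membered ring with one oxygen and one N–H (1,4) has only sp³ atoms, so it is not fully conjugated — not aromatic (morpholine).
1 of the 3 rings is aromatic. Total: 1.

1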